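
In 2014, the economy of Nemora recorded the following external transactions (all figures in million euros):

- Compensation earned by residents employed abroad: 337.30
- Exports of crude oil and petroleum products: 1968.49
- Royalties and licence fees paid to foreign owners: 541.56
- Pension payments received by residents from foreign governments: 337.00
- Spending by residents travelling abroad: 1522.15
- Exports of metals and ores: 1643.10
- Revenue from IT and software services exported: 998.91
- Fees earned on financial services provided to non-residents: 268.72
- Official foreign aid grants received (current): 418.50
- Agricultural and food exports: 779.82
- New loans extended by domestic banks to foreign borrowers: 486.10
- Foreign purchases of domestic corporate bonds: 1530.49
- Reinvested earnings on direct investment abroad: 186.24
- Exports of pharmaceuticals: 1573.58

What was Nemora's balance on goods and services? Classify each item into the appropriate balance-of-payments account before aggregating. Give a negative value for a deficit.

5168.91

Goods: 1573.58 + 779.82 + 1968.49 + 1643.10 = 5964.99
Services: 998.91 - 541.56 + 268.72 - 1522.15 = -796.08
Trade balance = 5964.99 + (-796.08) = 5168.91
(Excluded from the trade balance — primary income: compensation earned by residents employed abroad 337.30, reinvested earnings on direct investment abroad 186.24; secondary income: pension payments received by residents from foreign governments 337.00, official foreign aid grants received (current) 418.50; financial account: new loans extended by domestic banks to foreign borrowers 486.10, foreign purchases of domestic corporate bonds 1530.49.)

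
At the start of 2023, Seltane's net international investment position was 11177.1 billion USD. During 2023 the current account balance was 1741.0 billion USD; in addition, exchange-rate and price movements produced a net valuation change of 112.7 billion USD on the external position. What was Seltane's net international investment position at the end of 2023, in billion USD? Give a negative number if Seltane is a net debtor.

Change in NIIP = current account + net valuation change = 1741.0 + 112.7 = 1853.7
End-of-year NIIP = 11177.1 + 1853.7 = 13030.8

13030.8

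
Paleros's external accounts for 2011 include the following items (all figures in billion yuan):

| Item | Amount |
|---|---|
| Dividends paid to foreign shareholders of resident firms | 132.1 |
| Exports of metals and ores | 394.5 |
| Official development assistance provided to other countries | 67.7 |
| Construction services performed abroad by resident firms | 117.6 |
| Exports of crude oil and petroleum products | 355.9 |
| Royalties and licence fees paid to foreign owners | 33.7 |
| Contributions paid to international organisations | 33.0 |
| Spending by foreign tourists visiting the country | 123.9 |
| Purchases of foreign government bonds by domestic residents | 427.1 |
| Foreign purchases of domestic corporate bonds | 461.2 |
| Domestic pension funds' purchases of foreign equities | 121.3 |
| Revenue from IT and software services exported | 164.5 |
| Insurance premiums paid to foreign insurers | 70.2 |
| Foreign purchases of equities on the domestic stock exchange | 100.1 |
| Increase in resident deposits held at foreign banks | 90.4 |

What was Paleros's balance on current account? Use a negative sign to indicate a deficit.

Goods: 355.9 + 394.5 = 750.4
Services: -33.7 + 164.5 + 123.9 - 70.2 + 117.6 = 302.1
Primary income: -132.1
Secondary income: -33.0 - 67.7 = -100.7
Current account = 750.4 + 302.1 + (-132.1) + (-100.7) = 819.7
(Excluded from the current account — financial account: purchases of foreign government bonds by domestic residents 427.1, foreign purchases of domestic corporate bonds 461.2, domestic pension funds' purchases of foreign equities 121.3, foreign purchases of equities on the domestic stock exchange 100.1, increase in resident deposits held at foreign banks 90.4.)

819.7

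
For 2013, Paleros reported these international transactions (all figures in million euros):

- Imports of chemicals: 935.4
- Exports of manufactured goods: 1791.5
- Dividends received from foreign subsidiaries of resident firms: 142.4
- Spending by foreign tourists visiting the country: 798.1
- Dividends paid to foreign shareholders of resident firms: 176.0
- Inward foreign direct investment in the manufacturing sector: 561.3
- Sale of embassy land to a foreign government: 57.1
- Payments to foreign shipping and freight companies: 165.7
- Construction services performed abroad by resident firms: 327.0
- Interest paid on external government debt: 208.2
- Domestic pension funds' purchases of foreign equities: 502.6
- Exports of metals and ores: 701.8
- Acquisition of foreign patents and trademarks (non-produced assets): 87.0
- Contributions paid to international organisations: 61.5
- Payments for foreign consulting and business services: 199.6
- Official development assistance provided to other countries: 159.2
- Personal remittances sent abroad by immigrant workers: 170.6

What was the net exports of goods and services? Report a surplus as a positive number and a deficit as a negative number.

2317.7

Goods: 701.8 - 935.4 + 1791.5 = 1557.9
Services: -165.7 + 798.1 - 199.6 + 327.0 = 759.8
Trade balance = 1557.9 + 759.8 = 2317.7
(Excluded from the trade balance — primary income: dividends received from foreign subsidiaries of resident firms 142.4, dividends paid to foreign shareholders of resident firms 176.0, interest paid on external government debt 208.2; financial account: inward foreign direct investment in the manufacturing sector 561.3, domestic pension funds' purchases of foreign equities 502.6; capital account: sale of embassy land to a foreign government 57.1, acquisition of foreign patents and trademarks (non-produced assets) 87.0; secondary income: contributions paid to international organisations 61.5, official development assistance provided to other countries 159.2, personal remittances sent abroad by immigrant workers 170.6.)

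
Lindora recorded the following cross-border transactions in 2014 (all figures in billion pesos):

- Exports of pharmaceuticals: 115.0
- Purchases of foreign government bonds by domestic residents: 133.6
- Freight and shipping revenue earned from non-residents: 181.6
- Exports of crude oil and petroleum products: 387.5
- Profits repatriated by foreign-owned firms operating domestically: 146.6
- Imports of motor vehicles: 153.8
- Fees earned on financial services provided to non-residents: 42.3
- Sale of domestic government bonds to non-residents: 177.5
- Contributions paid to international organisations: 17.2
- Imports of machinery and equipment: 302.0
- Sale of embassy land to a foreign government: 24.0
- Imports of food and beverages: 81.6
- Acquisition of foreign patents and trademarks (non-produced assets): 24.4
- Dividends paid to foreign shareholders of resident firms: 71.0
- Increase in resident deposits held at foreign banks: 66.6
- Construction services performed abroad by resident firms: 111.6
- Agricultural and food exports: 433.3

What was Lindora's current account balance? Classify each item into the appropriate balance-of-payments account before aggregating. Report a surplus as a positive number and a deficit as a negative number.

Goods: -153.8 - 81.6 - 302.0 + 115.0 + 433.3 + 387.5 = 398.4
Services: 181.6 + 111.6 + 42.3 = 335.5
Primary income: -71.0 - 146.6 = -217.6
Secondary income: -17.2
Current account = 398.4 + 335.5 + (-217.6) + (-17.2) = 499.1
(Excluded from the current account — financial account: purchases of foreign government bonds by domestic residents 133.6, sale of domestic government bonds to non-residents 177.5, increase in resident deposits held at foreign banks 66.6; capital account: sale of embassy land to a foreign government 24.0, acquisition of foreign patents and trademarks (non-produced assets) 24.4.)

499.1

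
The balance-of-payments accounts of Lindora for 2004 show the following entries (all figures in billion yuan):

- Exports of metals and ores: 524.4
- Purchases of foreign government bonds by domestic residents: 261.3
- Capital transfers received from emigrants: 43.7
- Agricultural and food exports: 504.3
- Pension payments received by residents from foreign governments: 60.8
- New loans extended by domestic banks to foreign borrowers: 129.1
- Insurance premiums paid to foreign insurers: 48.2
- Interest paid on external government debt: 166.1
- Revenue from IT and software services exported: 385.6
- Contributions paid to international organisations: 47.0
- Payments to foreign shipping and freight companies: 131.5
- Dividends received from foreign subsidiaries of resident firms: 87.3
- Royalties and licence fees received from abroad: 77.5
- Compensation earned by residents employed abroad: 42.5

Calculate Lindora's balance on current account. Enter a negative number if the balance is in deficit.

Goods: 524.4 + 504.3 = 1028.7
Services: 385.6 - 131.5 - 48.2 + 77.5 = 283.4
Primary income: 42.5 - 166.1 + 87.3 = -36.3
Secondary income: 60.8 - 47.0 = 13.8
Current account = 1028.7 + 283.4 + (-36.3) + 13.8 = 1289.6
(Excluded from the current account — financial account: purchases of foreign government bonds by domestic residents 261.3, new loans extended by domestic banks to foreign borrowers 129.1; capital account: capital transfers received from emigrants 43.7.)

1289.6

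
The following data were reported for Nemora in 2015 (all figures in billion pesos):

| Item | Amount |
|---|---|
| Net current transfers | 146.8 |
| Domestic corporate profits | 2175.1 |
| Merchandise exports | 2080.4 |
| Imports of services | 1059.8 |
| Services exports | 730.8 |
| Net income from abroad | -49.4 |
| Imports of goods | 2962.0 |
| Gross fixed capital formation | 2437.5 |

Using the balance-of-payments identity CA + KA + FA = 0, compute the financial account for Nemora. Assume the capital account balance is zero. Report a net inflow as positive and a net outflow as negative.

1113.2

Goods balance = 2080.4 - 2962.0 = -881.6
Services balance = 730.8 - 1059.8 = -329.0
Trade balance (goods + services) = -881.6 + (-329.0) = -1210.6
Net primary income = -49.4
Net secondary income = 146.8
Current account = -1210.6 + (-49.4) + 146.8 = -1113.2
Financial account = -(-1113.2) = 1113.2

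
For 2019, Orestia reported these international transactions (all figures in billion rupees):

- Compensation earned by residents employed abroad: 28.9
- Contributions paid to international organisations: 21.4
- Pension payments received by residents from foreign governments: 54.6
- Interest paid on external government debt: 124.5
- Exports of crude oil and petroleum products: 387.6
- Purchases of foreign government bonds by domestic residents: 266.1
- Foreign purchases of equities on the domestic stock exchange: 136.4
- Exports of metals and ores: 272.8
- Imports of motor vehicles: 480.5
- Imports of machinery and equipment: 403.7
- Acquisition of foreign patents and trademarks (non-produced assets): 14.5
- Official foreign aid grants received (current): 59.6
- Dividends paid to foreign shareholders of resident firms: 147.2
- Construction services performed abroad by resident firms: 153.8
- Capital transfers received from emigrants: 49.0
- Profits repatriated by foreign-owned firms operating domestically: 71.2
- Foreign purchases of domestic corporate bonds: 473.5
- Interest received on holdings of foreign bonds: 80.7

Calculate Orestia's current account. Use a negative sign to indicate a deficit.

-210.5

Goods: 387.6 - 403.7 + 272.8 - 480.5 = -223.8
Services: 153.8
Primary income: -71.2 - 124.5 + 28.9 - 147.2 + 80.7 = -233.3
Secondary income: 59.6 - 21.4 + 54.6 = 92.8
Current account = (-223.8) + 153.8 + (-233.3) + 92.8 = -210.5
(Excluded from the current account — financial account: purchases of foreign government bonds by domestic residents 266.1, foreign purchases of equities on the domestic stock exchange 136.4, foreign purchases of domestic corporate bonds 473.5; capital account: acquisition of foreign patents and trademarks (non-produced assets) 14.5, capital transfers received from emigrants 49.0.)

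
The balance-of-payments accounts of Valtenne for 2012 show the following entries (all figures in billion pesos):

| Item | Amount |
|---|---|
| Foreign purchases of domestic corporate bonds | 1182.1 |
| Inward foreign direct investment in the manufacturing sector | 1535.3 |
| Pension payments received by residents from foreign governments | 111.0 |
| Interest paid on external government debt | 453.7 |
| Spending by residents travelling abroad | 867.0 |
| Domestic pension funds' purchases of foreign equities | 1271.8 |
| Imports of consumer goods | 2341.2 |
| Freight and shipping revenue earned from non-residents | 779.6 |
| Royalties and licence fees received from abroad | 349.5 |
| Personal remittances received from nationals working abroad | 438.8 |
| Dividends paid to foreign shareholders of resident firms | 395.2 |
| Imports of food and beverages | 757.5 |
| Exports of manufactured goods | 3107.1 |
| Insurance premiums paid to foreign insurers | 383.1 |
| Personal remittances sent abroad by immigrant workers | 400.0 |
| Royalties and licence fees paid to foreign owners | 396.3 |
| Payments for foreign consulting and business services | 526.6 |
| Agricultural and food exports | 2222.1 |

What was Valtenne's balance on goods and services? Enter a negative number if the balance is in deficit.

Goods: -757.5 - 2341.2 + 2222.1 + 3107.1 = 2230.5
Services: -396.3 + 779.6 - 383.1 + 349.5 - 526.6 - 867.0 = -1043.9
Trade balance = 2230.5 + (-1043.9) = 1186.6
(Excluded from the trade balance — financial account: foreign purchases of domestic corporate bonds 1182.1, inward foreign direct investment in the manufacturing sector 1535.3, domestic pension funds' purchases of foreign equities 1271.8; secondary income: pension payments received by residents from foreign governments 111.0, personal remittances received from nationals working abroad 438.8, personal remittances sent abroad by immigrant workers 400.0; primary income: interest paid on external government debt 453.7, dividends paid to foreign shareholders of resident firms 395.2.)

1186.6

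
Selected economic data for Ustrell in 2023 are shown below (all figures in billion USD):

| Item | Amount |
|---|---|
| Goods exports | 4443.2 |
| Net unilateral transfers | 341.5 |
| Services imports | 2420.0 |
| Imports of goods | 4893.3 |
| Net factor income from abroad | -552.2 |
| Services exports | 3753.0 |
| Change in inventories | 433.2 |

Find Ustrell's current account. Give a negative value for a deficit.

Goods balance = 4443.2 - 4893.3 = -450.1
Services balance = 3753.0 - 2420.0 = 1333.0
Trade balance (goods + services) = -450.1 + 1333.0 = 882.9
Net primary income = -552.2
Net secondary income = 341.5
Current account = 882.9 + (-552.2) + 341.5 = 672.2

672.2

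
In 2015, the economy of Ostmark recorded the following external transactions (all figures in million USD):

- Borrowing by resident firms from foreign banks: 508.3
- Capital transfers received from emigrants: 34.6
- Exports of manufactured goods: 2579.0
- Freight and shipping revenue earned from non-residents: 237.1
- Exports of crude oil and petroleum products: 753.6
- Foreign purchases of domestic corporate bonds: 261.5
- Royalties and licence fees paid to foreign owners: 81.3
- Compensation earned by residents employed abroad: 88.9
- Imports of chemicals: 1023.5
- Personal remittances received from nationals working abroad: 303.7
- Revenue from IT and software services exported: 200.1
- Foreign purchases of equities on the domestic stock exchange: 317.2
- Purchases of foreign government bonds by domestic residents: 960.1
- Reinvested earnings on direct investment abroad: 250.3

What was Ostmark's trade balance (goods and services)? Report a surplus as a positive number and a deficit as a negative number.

Goods: 753.6 - 1023.5 + 2579.0 = 2309.1
Services: -81.3 + 237.1 + 200.1 = 355.9
Trade balance = 2309.1 + 355.9 = 2665.0
(Excluded from the trade balance — financial account: borrowing by resident firms from foreign banks 508.3, foreign purchases of domestic corporate bonds 261.5, foreign purchases of equities on the domestic stock exchange 317.2, purchases of foreign government bonds by domestic residents 960.1; capital account: capital transfers received from emigrants 34.6; primary income: compensation earned by residents employed abroad 88.9, reinvested earnings on direct investment abroad 250.3; secondary income: personal remittances received from nationals working abroad 303.7.)

2665.0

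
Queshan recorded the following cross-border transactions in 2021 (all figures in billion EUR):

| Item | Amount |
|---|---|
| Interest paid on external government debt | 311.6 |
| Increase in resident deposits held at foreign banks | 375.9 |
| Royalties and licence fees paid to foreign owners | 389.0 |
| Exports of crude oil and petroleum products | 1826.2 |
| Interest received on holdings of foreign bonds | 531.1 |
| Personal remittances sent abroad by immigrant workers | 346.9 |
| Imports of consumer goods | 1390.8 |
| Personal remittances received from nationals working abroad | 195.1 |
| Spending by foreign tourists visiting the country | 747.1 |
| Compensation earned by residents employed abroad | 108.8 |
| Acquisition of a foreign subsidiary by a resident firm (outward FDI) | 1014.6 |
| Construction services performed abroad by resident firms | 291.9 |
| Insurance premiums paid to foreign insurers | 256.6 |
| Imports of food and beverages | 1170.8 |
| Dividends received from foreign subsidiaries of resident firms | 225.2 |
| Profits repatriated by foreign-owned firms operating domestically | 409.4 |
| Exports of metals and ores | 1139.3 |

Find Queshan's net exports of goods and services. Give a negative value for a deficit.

797.3

Goods: 1139.3 + 1826.2 - 1170.8 - 1390.8 = 403.9
Services: 747.1 + 291.9 - 389.0 - 256.6 = 393.4
Trade balance = 403.9 + 393.4 = 797.3
(Excluded from the trade balance — primary income: interest paid on external government debt 311.6, interest received on holdings of foreign bonds 531.1, compensation earned by residents employed abroad 108.8, dividends received from foreign subsidiaries of resident firms 225.2, profits repatriated by foreign-owned firms operating domestically 409.4; financial account: increase in resident deposits held at foreign banks 375.9, acquisition of a foreign subsidiary by a resident firm (outward FDI) 1014.6; secondary income: personal remittances sent abroad by immigrant workers 346.9, personal remittances received from nationals working abroad 195.1.)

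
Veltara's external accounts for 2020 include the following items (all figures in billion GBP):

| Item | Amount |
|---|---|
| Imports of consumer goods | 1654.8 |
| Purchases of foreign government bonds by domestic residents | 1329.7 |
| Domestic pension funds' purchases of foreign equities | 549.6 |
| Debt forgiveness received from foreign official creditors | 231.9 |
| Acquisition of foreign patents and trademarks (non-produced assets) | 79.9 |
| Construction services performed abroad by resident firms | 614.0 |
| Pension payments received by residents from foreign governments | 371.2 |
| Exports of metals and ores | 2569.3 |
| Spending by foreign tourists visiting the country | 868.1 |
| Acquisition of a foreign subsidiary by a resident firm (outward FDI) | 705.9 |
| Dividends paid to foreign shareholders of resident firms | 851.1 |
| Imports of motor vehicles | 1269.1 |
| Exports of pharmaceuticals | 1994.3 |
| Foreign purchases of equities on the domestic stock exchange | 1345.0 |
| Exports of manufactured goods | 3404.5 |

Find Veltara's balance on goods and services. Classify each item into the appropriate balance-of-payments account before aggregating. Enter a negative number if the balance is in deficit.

6526.3

Goods: 3404.5 - 1269.1 + 1994.3 - 1654.8 + 2569.3 = 5044.2
Services: 868.1 + 614.0 = 1482.1
Trade balance = 5044.2 + 1482.1 = 6526.3
(Excluded from the trade balance — financial account: purchases of foreign government bonds by domestic residents 1329.7, domestic pension funds' purchases of foreign equities 549.6, acquisition of a foreign subsidiary by a resident firm (outward FDI) 705.9, foreign purchases of equities on the domestic stock exchange 1345.0; capital account: debt forgiveness received from foreign official creditors 231.9, acquisition of foreign patents and trademarks (non-produced assets) 79.9; secondary income: pension payments received by residents from foreign governments 371.2; primary income: dividends paid to foreign shareholders of resident firms 851.1.)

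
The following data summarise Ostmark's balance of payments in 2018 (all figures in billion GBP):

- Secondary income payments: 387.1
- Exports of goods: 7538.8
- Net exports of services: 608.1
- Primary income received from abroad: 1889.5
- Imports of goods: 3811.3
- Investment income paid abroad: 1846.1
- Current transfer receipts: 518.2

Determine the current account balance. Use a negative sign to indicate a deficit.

4510.1

Goods balance = 7538.8 - 3811.3 = 3727.5
Services balance = 608.1
Trade balance (goods + services) = 3727.5 + 608.1 = 4335.6
Net primary income = 1889.5 - 1846.1 = 43.4
Net secondary income = 518.2 - 387.1 = 131.1
Current account = 4335.6 + 43.4 + 131.1 = 4510.1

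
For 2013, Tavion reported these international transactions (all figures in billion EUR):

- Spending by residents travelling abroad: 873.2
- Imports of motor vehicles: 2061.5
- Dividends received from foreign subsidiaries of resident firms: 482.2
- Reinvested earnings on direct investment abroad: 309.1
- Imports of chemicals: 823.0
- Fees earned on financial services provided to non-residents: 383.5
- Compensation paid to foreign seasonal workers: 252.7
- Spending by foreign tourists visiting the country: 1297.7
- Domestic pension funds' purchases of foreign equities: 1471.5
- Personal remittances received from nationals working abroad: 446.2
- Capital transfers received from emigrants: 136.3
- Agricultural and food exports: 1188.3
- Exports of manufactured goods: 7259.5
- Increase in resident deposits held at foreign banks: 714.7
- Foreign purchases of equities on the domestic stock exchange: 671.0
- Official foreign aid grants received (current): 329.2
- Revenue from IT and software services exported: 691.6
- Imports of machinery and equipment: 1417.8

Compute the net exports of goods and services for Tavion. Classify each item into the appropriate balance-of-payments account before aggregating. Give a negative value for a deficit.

Goods: 1188.3 - 823.0 - 2061.5 - 1417.8 + 7259.5 = 4145.5
Services: 1297.7 + 691.6 + 383.5 - 873.2 = 1499.6
Trade balance = 4145.5 + 1499.6 = 5645.1
(Excluded from the trade balance — primary income: dividends received from foreign subsidiaries of resident firms 482.2, reinvested earnings on direct investment abroad 309.1, compensation paid to foreign seasonal workers 252.7; financial account: domestic pension funds' purchases of foreign equities 1471.5, increase in resident deposits held at foreign banks 714.7, foreign purchases of equities on the domestic stock exchange 671.0; secondary income: personal remittances received from nationals working abroad 446.2, official foreign aid grants received (current) 329.2; capital account: capital transfers received from emigrants 136.3.)

5645.1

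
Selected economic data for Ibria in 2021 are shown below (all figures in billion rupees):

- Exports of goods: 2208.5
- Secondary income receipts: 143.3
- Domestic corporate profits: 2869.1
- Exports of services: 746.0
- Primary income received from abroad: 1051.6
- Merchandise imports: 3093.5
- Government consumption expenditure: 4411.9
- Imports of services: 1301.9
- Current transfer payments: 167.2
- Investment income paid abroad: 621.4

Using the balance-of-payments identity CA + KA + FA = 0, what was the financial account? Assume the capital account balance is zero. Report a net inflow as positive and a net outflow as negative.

1034.6

Goods balance = 2208.5 - 3093.5 = -885.0
Services balance = 746.0 - 1301.9 = -555.9
Trade balance (goods + services) = -885.0 + (-555.9) = -1440.9
Net primary income = 1051.6 - 621.4 = 430.2
Net secondary income = 143.3 - 167.2 = -23.9
Current account = -1440.9 + 430.2 + (-23.9) = -1034.6
Financial account = -(-1034.6) = 1034.6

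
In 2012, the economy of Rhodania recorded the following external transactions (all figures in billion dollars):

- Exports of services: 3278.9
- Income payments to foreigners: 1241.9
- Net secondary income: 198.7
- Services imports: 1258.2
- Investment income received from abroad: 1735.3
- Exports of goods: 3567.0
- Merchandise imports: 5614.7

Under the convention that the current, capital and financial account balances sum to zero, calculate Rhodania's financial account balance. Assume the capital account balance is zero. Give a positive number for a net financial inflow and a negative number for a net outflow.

-665.1

Goods balance = 3567.0 - 5614.7 = -2047.7
Services balance = 3278.9 - 1258.2 = 2020.7
Trade balance (goods + services) = -2047.7 + 2020.7 = -27.0
Net primary income = 1735.3 - 1241.9 = 493.4
Net secondary income = 198.7
Current account = -27.0 + 493.4 + 198.7 = 665.1
Financial account = -(665.1) = -665.1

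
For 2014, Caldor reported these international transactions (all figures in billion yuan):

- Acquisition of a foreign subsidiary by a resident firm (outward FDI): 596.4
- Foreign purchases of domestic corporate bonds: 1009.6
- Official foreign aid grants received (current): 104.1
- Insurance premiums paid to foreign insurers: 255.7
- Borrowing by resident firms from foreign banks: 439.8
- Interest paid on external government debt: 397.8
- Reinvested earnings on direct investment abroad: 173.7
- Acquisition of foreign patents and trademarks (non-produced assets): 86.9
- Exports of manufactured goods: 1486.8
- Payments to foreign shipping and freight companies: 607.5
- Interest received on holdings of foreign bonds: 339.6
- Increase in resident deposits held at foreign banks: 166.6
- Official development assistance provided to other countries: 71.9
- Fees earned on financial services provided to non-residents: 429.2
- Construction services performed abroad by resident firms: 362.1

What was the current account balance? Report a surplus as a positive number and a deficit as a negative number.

1562.6

Goods: 1486.8
Services: 429.2 - 255.7 + 362.1 - 607.5 = -71.9
Primary income: 173.7 + 339.6 - 397.8 = 115.5
Secondary income: -71.9 + 104.1 = 32.2
Current account = 1486.8 + (-71.9) + 115.5 + 32.2 = 1562.6
(Excluded from the current account — financial account: acquisition of a foreign subsidiary by a resident firm (outward FDI) 596.4, foreign purchases of domestic corporate bonds 1009.6, borrowing by resident firms from foreign banks 439.8, increase in resident deposits held at foreign banks 166.6; capital account: acquisition of foreign patents and trademarks (non-produced assets) 86.9.)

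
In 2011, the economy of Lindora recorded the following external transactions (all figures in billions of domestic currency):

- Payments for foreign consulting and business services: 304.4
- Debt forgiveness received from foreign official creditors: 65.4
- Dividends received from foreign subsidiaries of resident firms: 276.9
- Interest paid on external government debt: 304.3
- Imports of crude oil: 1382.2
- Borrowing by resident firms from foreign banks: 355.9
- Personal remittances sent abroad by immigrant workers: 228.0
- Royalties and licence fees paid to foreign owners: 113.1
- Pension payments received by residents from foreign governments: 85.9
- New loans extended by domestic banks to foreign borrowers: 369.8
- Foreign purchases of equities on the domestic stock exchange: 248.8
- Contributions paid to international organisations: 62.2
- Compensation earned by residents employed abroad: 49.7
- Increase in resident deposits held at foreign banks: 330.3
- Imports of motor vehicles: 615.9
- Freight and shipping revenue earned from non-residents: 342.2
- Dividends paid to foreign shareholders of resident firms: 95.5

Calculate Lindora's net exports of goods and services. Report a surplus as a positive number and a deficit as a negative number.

-2073.4

Goods: -1382.2 - 615.9 = -1998.1
Services: -113.1 + 342.2 - 304.4 = -75.3
Trade balance = -1998.1 + (-75.3) = -2073.4
(Excluded from the trade balance — capital account: debt forgiveness received from foreign official creditors 65.4; primary income: dividends received from foreign subsidiaries of resident firms 276.9, interest paid on external government debt 304.3, compensation earned by residents employed abroad 49.7, dividends paid to foreign shareholders of resident firms 95.5; financial account: borrowing by resident firms from foreign banks 355.9, new loans extended by domestic banks to foreign borrowers 369.8, foreign purchases of equities on the domestic stock exchange 248.8, increase in resident deposits held at foreign banks 330.3; secondary income: personal remittances sent abroad by immigrant workers 228.0, pension payments received by residents from foreign governments 85.9, contributions paid to international organisations 62.2.)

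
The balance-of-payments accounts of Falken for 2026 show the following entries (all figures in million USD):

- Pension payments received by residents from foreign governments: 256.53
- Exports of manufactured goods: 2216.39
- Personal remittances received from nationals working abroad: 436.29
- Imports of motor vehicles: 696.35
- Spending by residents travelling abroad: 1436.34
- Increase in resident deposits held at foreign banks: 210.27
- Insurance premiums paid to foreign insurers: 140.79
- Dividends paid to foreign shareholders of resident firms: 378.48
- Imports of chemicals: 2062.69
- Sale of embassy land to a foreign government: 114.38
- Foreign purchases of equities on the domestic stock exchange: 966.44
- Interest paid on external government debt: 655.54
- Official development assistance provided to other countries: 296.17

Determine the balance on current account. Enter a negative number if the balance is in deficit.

-2757.15

Goods: -2062.69 + 2216.39 - 696.35 = -542.65
Services: -1436.34 - 140.79 = -1577.13
Primary income: -655.54 - 378.48 = -1034.02
Secondary income: -296.17 + 256.53 + 436.29 = 396.65
Current account = (-542.65) + (-1577.13) + (-1034.02) + 396.65 = -2757.15
(Excluded from the current account — financial account: increase in resident deposits held at foreign banks 210.27, foreign purchases of equities on the domestic stock exchange 966.44; capital account: sale of embassy land to a foreign government 114.38.)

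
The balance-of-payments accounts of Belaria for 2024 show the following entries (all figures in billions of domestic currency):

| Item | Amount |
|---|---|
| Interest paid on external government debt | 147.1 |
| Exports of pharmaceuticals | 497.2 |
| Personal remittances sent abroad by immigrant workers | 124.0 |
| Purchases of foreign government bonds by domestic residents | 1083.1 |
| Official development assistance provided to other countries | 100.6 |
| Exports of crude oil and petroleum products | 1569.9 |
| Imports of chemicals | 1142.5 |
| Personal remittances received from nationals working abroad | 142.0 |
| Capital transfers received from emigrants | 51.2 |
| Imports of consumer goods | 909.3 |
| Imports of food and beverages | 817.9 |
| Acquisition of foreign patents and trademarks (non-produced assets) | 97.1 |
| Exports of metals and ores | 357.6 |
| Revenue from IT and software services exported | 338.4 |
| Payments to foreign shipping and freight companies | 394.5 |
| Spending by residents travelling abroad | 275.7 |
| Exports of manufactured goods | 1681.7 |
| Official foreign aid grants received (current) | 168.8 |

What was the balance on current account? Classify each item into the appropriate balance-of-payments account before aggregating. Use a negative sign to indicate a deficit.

844.0

Goods: -1142.5 - 817.9 + 497.2 - 909.3 + 1681.7 + 357.6 + 1569.9 = 1236.7
Services: 338.4 - 275.7 - 394.5 = -331.8
Primary income: -147.1
Secondary income: 142.0 - 124.0 + 168.8 - 100.6 = 86.2
Current account = 1236.7 + (-331.8) + (-147.1) + 86.2 = 844.0
(Excluded from the current account — financial account: purchases of foreign government bonds by domestic residents 1083.1; capital account: capital transfers received from emigrants 51.2, acquisition of foreign patents and trademarks (non-produced assets) 97.1.)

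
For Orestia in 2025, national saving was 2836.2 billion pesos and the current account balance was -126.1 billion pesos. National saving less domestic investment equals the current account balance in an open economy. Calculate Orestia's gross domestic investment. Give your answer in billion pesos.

S - I = CA (net lending to the rest of the world).
I = S - CA = 2836.2 - (-126.1) = 2962.3

2962.3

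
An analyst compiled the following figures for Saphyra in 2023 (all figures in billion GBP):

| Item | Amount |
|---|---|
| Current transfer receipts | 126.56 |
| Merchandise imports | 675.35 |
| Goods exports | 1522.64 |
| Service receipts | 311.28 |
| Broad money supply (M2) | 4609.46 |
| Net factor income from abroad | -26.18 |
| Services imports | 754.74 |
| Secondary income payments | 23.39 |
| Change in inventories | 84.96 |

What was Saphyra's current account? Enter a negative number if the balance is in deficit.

Goods balance = 1522.64 - 675.35 = 847.29
Services balance = 311.28 - 754.74 = -443.46
Trade balance (goods + services) = 847.29 + (-443.46) = 403.83
Net primary income = -26.18
Net secondary income = 126.56 - 23.39 = 103.17
Current account = 403.83 + (-26.18) + 103.17 = 480.82

480.82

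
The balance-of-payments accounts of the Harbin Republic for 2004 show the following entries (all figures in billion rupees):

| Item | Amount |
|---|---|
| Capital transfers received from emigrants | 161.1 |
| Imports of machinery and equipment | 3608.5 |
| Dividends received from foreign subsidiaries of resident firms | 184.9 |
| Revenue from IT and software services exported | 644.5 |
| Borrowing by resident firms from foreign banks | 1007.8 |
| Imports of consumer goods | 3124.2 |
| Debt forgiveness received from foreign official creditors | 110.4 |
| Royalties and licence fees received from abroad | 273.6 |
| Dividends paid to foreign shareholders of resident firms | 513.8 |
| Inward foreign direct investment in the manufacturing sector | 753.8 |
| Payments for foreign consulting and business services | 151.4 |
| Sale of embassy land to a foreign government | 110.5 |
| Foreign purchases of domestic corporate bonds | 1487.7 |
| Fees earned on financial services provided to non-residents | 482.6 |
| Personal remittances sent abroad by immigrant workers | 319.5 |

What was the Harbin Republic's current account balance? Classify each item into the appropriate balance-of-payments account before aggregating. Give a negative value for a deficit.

-6131.8

Goods: -3608.5 - 3124.2 = -6732.7
Services: 273.6 - 151.4 + 644.5 + 482.6 = 1249.3
Primary income: -513.8 + 184.9 = -328.9
Secondary income: -319.5
Current account = (-6732.7) + 1249.3 + (-328.9) + (-319.5) = -6131.8
(Excluded from the current account — capital account: capital transfers received from emigrants 161.1, debt forgiveness received from foreign official creditors 110.4, sale of embassy land to a foreign government 110.5; financial account: borrowing by resident firms from foreign banks 1007.8, inward foreign direct investment in the manufacturing sector 753.8, foreign purchases of domestic corporate bonds 1487.7.)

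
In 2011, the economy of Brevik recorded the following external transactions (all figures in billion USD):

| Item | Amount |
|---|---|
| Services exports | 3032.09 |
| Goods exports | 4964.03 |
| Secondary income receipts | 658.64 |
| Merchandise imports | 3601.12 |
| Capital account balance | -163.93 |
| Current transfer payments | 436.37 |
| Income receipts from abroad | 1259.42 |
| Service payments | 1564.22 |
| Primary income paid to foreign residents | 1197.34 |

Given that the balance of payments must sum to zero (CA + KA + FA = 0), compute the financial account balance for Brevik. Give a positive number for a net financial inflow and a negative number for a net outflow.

-2951.20

Goods balance = 4964.03 - 3601.12 = 1362.91
Services balance = 3032.09 - 1564.22 = 1467.87
Trade balance (goods + services) = 1362.91 + 1467.87 = 2830.78
Net primary income = 1259.42 - 1197.34 = 62.08
Net secondary income = 658.64 - 436.37 = 222.27
Current account = 2830.78 + 62.08 + 222.27 = 3115.13
Financial account = -(3115.13 + (-163.93)) = -2951.20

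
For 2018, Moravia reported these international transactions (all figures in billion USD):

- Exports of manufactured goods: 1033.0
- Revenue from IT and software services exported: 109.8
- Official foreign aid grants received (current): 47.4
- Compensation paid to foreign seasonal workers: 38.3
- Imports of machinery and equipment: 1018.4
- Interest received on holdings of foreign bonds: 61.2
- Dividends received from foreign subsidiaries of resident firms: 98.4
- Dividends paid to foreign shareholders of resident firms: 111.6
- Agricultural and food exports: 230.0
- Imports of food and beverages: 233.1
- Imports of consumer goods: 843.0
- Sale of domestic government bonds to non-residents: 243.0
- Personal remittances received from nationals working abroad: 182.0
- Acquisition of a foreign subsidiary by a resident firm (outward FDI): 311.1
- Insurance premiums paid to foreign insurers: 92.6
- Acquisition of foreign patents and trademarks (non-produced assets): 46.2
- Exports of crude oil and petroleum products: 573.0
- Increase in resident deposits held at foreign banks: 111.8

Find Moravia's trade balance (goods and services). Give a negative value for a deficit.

Goods: 573.0 - 233.1 + 230.0 + 1033.0 - 1018.4 - 843.0 = -258.5
Services: -92.6 + 109.8 = 17.2
Trade balance = -258.5 + 17.2 = -241.3
(Excluded from the trade balance — secondary income: official foreign aid grants received (current) 47.4, personal remittances received from nationals working abroad 182.0; primary income: compensation paid to foreign seasonal workers 38.3, interest received on holdings of foreign bonds 61.2, dividends received from foreign subsidiaries of resident firms 98.4, dividends paid to foreign shareholders of resident firms 111.6; financial account: sale of domestic government bonds to non-residents 243.0, acquisition of a foreign subsidiary by a resident firm (outward FDI) 311.1, increase in resident deposits held at foreign banks 111.8; capital account: acquisition of foreign patents and trademarks (non-produced assets) 46.2.)

-241.3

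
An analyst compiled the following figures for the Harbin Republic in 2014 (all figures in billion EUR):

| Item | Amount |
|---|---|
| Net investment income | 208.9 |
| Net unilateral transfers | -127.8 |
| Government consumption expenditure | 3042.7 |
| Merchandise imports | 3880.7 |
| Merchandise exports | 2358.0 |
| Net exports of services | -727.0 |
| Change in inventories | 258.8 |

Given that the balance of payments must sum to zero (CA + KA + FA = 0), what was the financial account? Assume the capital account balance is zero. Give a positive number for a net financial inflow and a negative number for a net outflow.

2168.6

Goods balance = 2358.0 - 3880.7 = -1522.7
Services balance = -727.0
Trade balance (goods + services) = -1522.7 + (-727.0) = -2249.7
Net primary income = 208.9
Net secondary income = -127.8
Current account = -2249.7 + 208.9 + (-127.8) = -2168.6
Financial account = -(-2168.6) = 2168.6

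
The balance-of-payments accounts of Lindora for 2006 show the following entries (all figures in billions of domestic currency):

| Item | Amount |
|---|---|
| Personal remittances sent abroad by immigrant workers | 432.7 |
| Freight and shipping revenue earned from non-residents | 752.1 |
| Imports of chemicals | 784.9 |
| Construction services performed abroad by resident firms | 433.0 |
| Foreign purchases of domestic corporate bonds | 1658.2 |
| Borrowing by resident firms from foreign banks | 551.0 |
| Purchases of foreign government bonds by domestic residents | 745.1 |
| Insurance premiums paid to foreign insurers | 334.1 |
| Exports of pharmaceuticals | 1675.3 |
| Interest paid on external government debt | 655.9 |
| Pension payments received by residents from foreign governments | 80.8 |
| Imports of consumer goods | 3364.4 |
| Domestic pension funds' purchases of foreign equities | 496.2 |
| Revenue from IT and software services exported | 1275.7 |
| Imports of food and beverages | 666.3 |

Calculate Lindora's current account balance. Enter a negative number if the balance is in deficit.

-2021.4

Goods: -666.3 - 3364.4 - 784.9 + 1675.3 = -3140.3
Services: 433.0 + 752.1 + 1275.7 - 334.1 = 2126.7
Primary income: -655.9
Secondary income: -432.7 + 80.8 = -351.9
Current account = (-3140.3) + 2126.7 + (-655.9) + (-351.9) = -2021.4
(Excluded from the current account — financial account: foreign purchases of domestic corporate bonds 1658.2, borrowing by resident firms from foreign banks 551.0, purchases of foreign government bonds by domestic residents 745.1, domestic pension funds' purchases of foreign equities 496.2.)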